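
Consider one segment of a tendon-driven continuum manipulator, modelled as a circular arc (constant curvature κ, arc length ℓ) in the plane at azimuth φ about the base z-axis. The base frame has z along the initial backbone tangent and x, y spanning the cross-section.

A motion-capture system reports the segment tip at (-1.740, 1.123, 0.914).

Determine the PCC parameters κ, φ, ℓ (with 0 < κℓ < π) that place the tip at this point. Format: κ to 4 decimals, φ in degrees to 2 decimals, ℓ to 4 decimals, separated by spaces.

ρ = √(x²+y²) = √(-1.740² + 1.123²) = 2.07092
φ = atan2(y, x) mod 360° = atan2(1.123, -1.740) = 147.1617°
|p|² = ρ² + z² = 2.07092² + 0.914² = 5.12413
κ = 2ρ / |p|² = 2×2.07092 / 5.12413 = 0.80830
θ = 2·atan2(ρ, z) = 2·atan2(2.07092, 0.914) = 2.31032 rad
ℓ = θ/κ = 2.31032/0.80830 = 2.85823

0.8083 147.16 2.8582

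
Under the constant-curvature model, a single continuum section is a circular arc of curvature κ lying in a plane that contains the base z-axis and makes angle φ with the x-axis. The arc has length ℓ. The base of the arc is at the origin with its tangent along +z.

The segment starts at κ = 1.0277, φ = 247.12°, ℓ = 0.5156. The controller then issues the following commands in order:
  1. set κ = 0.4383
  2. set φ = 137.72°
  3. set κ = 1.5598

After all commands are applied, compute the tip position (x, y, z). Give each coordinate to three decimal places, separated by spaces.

-0.145 0.132 0.462

initial: κ=1.0277, φ=247.12°, ℓ=0.5156
cmd 1: set κ=0.4383 → (κ,φ,ℓ)=(0.4383,247.12°,0.5156) → tip=(-0.0226,-0.0534,0.5112)
cmd 2: set φ=137.72° → (κ,φ,ℓ)=(0.4383,137.72°,0.5156) → tip=(-0.0429,0.0390,0.5112)
cmd 3: set κ=1.5598 → (κ,φ,ℓ)=(1.5598,137.72°,0.5156) → tip=(-0.1453,0.1321,0.4618)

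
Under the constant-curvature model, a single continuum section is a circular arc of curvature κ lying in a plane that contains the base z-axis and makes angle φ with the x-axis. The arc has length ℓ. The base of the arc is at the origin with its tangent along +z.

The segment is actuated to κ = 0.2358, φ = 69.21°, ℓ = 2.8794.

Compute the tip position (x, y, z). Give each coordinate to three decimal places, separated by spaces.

0.334 0.879 2.663

θ = κ·ℓ = 0.2358 × 2.8794 = 0.67896 rad
ρ = (1 − cos θ)/κ = (1 − 0.77822)/0.2358 = 0.94052
z = sin θ / κ = 0.62799/0.2358 = 2.66321
x = ρ cos φ = 0.94052 × cos(69.21°) = 0.33383
y = ρ sin φ = 0.94052 × sin(69.21°) = 0.87928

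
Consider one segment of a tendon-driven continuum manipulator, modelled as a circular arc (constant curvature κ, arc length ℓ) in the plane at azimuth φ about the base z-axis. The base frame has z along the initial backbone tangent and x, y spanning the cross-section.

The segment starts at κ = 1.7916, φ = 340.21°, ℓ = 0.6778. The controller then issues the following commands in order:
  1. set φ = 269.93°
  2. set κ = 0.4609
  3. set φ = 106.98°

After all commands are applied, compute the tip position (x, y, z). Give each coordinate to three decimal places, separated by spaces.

-0.031 0.100 0.667

initial: κ=1.7916, φ=340.21°, ℓ=0.6778
cmd 1: set φ=269.93° → (κ,φ,ℓ)=(1.7916,269.93°,0.6778) → tip=(-0.0004,-0.3634,0.5231)
cmd 2: set κ=0.4609 → (κ,φ,ℓ)=(0.4609,269.93°,0.6778) → tip=(-0.0001,-0.1050,0.6668)
cmd 3: set φ=106.98° → (κ,φ,ℓ)=(0.4609,106.98°,0.6778) → tip=(-0.0307,0.1004,0.6668)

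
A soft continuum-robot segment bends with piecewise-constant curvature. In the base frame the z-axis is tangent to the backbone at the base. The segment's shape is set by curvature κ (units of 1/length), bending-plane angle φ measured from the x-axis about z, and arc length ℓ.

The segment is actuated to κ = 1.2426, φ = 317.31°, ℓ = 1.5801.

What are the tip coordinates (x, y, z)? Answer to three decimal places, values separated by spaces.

θ = κ·ℓ = 1.2426 × 1.5801 = 1.96343 rad
ρ = (1 − cos θ)/κ = (1 − -0.38263)/1.2426 = 1.11269
z = sin θ / κ = 0.92390/1.2426 = 0.74352
x = ρ cos φ = 1.11269 × cos(317.31°) = 0.81786
y = ρ sin φ = 1.11269 × sin(317.31°) = -0.75444

0.818 -0.754 0.744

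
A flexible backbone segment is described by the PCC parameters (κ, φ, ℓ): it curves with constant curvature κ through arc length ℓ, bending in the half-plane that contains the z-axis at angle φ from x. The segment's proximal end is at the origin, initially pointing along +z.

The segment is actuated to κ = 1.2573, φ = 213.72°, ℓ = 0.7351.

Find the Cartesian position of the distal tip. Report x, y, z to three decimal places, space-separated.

θ = κ·ℓ = 1.2573 × 0.7351 = 0.92424 rad
ρ = (1 − cos θ)/κ = (1 − 0.60244)/1.2573 = 0.31620
z = sin θ / κ = 0.79816/1.2573 = 0.63482
x = ρ cos φ = 0.31620 × cos(213.72°) = -0.26300
y = ρ sin φ = 0.31620 × sin(213.72°) = -0.17553

-0.263 -0.176 0.635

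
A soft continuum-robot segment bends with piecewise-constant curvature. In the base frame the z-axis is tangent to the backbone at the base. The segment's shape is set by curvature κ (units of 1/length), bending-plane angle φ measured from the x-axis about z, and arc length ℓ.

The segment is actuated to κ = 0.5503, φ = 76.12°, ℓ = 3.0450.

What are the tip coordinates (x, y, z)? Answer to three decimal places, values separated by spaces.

0.482 1.949 1.807

θ = κ·ℓ = 0.5503 × 3.0450 = 1.67566 rad
ρ = (1 − cos θ)/κ = (1 − -0.10468)/0.5503 = 2.00741
z = sin θ / κ = 0.99451/0.5503 = 1.80721
x = ρ cos φ = 2.00741 × cos(76.12°) = 0.48155
y = ρ sin φ = 2.00741 × sin(76.12°) = 1.94879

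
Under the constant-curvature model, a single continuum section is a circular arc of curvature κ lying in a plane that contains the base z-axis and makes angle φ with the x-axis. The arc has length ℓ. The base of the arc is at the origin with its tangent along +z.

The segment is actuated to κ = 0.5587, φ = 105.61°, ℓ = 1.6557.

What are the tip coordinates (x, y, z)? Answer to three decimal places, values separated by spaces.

-0.192 0.686 1.429

θ = κ·ℓ = 0.5587 × 1.6557 = 0.92504 rad
ρ = (1 − cos θ)/κ = (1 − 0.60180)/0.5587 = 0.71272
z = sin θ / κ = 0.79864/0.5587 = 1.42947
x = ρ cos φ = 0.71272 × cos(105.61°) = -0.19178
y = ρ sin φ = 0.71272 × sin(105.61°) = 0.68643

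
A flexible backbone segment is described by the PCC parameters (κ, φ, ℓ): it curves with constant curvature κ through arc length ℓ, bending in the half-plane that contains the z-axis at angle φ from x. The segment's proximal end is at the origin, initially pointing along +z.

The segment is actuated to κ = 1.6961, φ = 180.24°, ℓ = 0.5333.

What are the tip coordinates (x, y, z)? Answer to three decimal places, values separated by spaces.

-0.225 -0.001 0.463

θ = κ·ℓ = 1.6961 × 0.5333 = 0.90453 rad
ρ = (1 − cos θ)/κ = (1 − 0.61806)/1.6961 = 0.22519
z = sin θ / κ = 0.78613/1.6961 = 0.46350
x = ρ cos φ = 0.22519 × cos(180.24°) = -0.22519
y = ρ sin φ = 0.22519 × sin(180.24°) = -0.00094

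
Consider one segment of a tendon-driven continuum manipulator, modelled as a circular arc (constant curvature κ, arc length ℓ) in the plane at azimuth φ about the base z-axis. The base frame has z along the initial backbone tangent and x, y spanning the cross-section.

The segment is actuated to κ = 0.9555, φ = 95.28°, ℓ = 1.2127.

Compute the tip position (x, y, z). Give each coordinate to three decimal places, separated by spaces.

θ = κ·ℓ = 0.9555 × 1.2127 = 1.15873 rad
ρ = (1 − cos θ)/κ = (1 − 0.40050)/0.9555 = 0.62742
z = sin θ / κ = 0.91630/0.9555 = 0.95897
x = ρ cos φ = 0.62742 × cos(95.28°) = -0.05774
y = ρ sin φ = 0.62742 × sin(95.28°) = 0.62476

-0.058 0.625 0.959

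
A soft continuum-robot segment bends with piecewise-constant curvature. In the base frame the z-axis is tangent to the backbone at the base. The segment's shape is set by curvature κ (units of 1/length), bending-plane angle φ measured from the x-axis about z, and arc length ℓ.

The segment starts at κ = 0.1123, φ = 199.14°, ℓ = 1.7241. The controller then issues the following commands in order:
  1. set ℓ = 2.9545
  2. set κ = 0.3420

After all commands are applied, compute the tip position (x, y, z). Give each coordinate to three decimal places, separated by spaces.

-1.294 -0.449 2.477

initial: κ=0.1123, φ=199.14°, ℓ=1.7241
cmd 1: set ℓ=2.9545 → (κ,φ,ℓ)=(0.1123,199.14°,2.9545) → tip=(-0.4588,-0.1592,2.9006)
cmd 2: set κ=0.3420 → (κ,φ,ℓ)=(0.3420,199.14°,2.9545) → tip=(-1.2942,-0.4492,2.4768)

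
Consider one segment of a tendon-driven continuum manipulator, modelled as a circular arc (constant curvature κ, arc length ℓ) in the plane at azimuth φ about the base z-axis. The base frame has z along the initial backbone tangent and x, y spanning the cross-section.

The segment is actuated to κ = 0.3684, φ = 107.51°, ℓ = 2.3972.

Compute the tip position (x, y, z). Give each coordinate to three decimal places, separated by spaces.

θ = κ·ℓ = 0.3684 × 2.3972 = 0.88313 rad
ρ = (1 − cos θ)/κ = (1 − 0.63474)/0.3684 = 0.99149
z = sin θ / κ = 0.77273/0.3684 = 2.09753
x = ρ cos φ = 0.99149 × cos(107.51°) = -0.29831
y = ρ sin φ = 0.99149 × sin(107.51°) = 0.94554

-0.298 0.946 2.098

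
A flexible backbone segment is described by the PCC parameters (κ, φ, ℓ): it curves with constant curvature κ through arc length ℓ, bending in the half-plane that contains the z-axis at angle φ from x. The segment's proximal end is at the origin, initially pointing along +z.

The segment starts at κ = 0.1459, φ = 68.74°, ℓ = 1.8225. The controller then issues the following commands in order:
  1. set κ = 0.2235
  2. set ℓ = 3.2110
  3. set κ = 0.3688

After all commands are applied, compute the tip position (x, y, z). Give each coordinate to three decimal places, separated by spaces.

0.613 1.574 2.511

initial: κ=0.1459, φ=68.74°, ℓ=1.8225
cmd 1: set κ=0.2235 → (κ,φ,ℓ)=(0.2235,68.74°,1.8225) → tip=(0.1327,0.3412,1.7725)
cmd 2: set ℓ=3.2110 → (κ,φ,ℓ)=(0.2235,68.74°,3.2110) → tip=(0.4002,1.0285,2.9424)
cmd 3: set κ=0.3688 → (κ,φ,ℓ)=(0.3688,68.74°,3.2110) → tip=(0.6125,1.5742,2.5114)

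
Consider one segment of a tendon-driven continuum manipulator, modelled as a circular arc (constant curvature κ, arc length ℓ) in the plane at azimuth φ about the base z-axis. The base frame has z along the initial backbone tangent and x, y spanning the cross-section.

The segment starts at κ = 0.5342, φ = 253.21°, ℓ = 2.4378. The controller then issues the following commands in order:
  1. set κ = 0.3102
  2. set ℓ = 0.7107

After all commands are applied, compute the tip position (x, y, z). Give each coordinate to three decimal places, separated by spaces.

-0.023 -0.075 0.705

initial: κ=0.5342, φ=253.21°, ℓ=2.4378
cmd 1: set κ=0.3102 → (κ,φ,ℓ)=(0.3102,253.21°,2.4378) → tip=(-0.2538,-0.8412,2.2120)
cmd 2: set ℓ=0.7107 → (κ,φ,ℓ)=(0.3102,253.21°,0.7107) → tip=(-0.0225,-0.0747,0.7050)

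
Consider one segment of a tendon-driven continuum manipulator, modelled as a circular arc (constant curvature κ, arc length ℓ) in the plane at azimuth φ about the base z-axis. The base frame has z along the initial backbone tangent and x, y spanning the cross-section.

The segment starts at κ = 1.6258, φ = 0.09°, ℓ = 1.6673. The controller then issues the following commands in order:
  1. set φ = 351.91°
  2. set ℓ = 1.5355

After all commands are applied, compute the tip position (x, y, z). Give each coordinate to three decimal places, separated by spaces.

initial: κ=1.6258, φ=0.09°, ℓ=1.6673
cmd 1: set φ=351.91° → (κ,φ,ℓ)=(1.6258,351.91°,1.6673) → tip=(1.1623,-0.1652,0.2569)
cmd 2: set ℓ=1.5355 → (κ,φ,ℓ)=(1.6258,351.91°,1.5355) → tip=(1.0955,-0.1557,0.3699)

1.096 -0.156 0.370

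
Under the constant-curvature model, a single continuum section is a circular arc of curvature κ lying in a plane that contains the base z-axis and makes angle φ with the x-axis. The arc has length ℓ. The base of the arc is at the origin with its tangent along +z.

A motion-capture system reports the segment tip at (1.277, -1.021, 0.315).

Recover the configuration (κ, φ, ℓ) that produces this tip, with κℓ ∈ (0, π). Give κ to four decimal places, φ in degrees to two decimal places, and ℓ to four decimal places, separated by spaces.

ρ = √(x²+y²) = √(1.277² + -1.021²) = 1.63498
φ = atan2(y, x) mod 360° = atan2(-1.021, 1.277) = 321.3566°
|p|² = ρ² + z² = 1.63498² + 0.315² = 2.77239
κ = 2ρ / |p|² = 2×1.63498 / 2.77239 = 1.17947
θ = 2·atan2(ρ, z) = 2·atan2(1.63498, 0.315) = 2.76093 rad
ℓ = θ/κ = 2.76093/1.17947 = 2.34082

1.1795 321.36 2.3408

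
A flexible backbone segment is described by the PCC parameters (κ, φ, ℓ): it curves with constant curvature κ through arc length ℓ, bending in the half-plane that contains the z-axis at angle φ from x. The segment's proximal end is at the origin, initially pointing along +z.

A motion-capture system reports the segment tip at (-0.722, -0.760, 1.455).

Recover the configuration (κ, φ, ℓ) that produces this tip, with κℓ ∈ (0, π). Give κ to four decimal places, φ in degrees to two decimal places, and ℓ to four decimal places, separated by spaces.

0.6519 226.47 1.9153

ρ = √(x²+y²) = √(-0.722² + -0.760²) = 1.04828
φ = atan2(y, x) mod 360° = atan2(-0.760, -0.722) = 226.4688°
|p|² = ρ² + z² = 1.04828² + 1.455² = 3.21591
κ = 2ρ / |p|² = 2×1.04828 / 3.21591 = 0.65193
θ = 2·atan2(ρ, z) = 2·atan2(1.04828, 1.455) = 1.24866 rad
ℓ = θ/κ = 1.24866/0.65193 = 1.91532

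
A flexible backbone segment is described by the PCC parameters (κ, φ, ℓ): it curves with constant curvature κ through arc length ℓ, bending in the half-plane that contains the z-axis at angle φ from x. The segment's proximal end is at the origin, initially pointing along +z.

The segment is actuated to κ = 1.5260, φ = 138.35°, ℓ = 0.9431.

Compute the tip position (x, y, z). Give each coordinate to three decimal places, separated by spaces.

-0.425 0.378 0.650

θ = κ·ℓ = 1.5260 × 0.9431 = 1.43917 rad
ρ = (1 − cos θ)/κ = (1 − 0.13125)/1.5260 = 0.56930
z = sin θ / κ = 0.99135/1.5260 = 0.64964
x = ρ cos φ = 0.56930 × cos(138.35°) = -0.42539
y = ρ sin φ = 0.56930 × sin(138.35°) = 0.37835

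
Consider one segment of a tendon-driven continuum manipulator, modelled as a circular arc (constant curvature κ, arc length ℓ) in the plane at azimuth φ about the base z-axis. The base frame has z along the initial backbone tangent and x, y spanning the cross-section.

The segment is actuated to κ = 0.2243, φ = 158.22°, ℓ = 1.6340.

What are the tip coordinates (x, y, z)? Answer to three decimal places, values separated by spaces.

-0.275 0.110 1.598

θ = κ·ℓ = 0.2243 × 1.6340 = 0.36651 rad
ρ = (1 − cos θ)/κ = (1 − 0.93359)/0.2243 = 0.29610
z = sin θ / κ = 0.35836/0.2243 = 1.59766
x = ρ cos φ = 0.29610 × cos(158.22°) = -0.27496
y = ρ sin φ = 0.29610 × sin(158.22°) = 0.10987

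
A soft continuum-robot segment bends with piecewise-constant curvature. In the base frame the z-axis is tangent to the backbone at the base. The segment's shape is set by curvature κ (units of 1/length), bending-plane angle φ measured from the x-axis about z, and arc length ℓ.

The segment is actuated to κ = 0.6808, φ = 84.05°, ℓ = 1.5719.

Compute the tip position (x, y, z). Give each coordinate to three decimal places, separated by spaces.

0.079 0.760 1.289

θ = κ·ℓ = 0.6808 × 1.5719 = 1.07015 rad
ρ = (1 − cos θ)/κ = (1 − 0.47999)/0.6808 = 0.76382
z = sin θ / κ = 0.87727/0.6808 = 1.28859
x = ρ cos φ = 0.76382 × cos(84.05°) = 0.07918
y = ρ sin φ = 0.76382 × sin(84.05°) = 0.75970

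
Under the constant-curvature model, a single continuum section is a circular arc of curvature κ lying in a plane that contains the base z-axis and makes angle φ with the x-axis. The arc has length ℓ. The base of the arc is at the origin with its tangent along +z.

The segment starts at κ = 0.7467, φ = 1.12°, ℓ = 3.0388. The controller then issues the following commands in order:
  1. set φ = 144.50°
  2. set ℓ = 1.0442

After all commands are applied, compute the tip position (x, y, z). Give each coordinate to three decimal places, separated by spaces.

initial: κ=0.7467, φ=1.12°, ℓ=3.0388
cmd 1: set φ=144.50° → (κ,φ,ℓ)=(0.7467,144.50°,3.0388) → tip=(-1.7912,1.2777,1.0258)
cmd 2: set ℓ=1.0442 → (κ,φ,ℓ)=(0.7467,144.50°,1.0442) → tip=(-0.3150,0.2247,0.9416)

-0.315 0.225 0.942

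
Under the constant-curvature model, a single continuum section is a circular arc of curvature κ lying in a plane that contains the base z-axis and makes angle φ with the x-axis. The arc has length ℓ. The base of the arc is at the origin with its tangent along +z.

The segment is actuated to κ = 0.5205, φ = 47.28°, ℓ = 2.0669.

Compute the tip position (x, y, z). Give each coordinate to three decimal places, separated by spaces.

θ = κ·ℓ = 0.5205 × 2.0669 = 1.07582 rad
ρ = (1 − cos θ)/κ = (1 − 0.47501)/0.5205 = 1.00863
z = sin θ / κ = 0.87998/0.5205 = 1.69064
x = ρ cos φ = 1.00863 × cos(47.28°) = 0.68427
y = ρ sin φ = 1.00863 × sin(47.28°) = 0.74102

0.684 0.741 1.691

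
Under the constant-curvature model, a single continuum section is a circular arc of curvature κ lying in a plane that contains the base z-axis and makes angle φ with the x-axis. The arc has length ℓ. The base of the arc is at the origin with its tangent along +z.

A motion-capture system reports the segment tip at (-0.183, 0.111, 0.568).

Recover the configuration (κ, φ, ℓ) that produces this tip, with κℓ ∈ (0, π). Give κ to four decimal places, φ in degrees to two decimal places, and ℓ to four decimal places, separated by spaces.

ρ = √(x²+y²) = √(-0.183² + 0.111²) = 0.21403
φ = atan2(y, x) mod 360° = atan2(0.111, -0.183) = 148.7608°
|p|² = ρ² + z² = 0.21403² + 0.568² = 0.36843
κ = 2ρ / |p|² = 2×0.21403 / 0.36843 = 1.16185
θ = 2·atan2(ρ, z) = 2·atan2(0.21403, 0.568) = 0.72073 rad
ℓ = θ/κ = 0.72073/1.16185 = 0.62033

1.1619 148.76 0.6203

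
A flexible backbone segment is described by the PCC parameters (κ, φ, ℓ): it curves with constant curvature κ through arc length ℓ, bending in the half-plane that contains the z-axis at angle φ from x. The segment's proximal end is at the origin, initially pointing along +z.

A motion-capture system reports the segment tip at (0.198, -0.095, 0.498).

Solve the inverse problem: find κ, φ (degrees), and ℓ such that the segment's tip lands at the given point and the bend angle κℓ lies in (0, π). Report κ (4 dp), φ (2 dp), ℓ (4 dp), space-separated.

ρ = √(x²+y²) = √(0.198² + -0.095²) = 0.21961
φ = atan2(y, x) mod 360° = atan2(-0.095, 0.198) = 334.3684°
|p|² = ρ² + z² = 0.21961² + 0.498² = 0.29623
κ = 2ρ / |p|² = 2×0.21961 / 0.29623 = 1.48269
θ = 2·atan2(ρ, z) = 2·atan2(0.21961, 0.498) = 0.83067 rad
ℓ = θ/κ = 0.83067/1.48269 = 0.56024

1.4827 334.37 0.5602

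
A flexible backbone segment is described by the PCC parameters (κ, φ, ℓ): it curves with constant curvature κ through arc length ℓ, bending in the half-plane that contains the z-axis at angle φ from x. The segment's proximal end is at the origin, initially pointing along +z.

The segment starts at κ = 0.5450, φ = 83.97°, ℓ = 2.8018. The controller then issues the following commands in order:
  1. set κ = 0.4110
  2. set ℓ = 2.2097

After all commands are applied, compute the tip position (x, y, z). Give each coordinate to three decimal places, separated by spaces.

initial: κ=0.5450, φ=83.97°, ℓ=2.8018
cmd 1: set κ=0.4110 → (κ,φ,ℓ)=(0.4110,83.97°,2.8018) → tip=(0.1515,1.4346,2.2224)
cmd 2: set ℓ=2.2097 → (κ,φ,ℓ)=(0.4110,83.97°,2.2097) → tip=(0.0984,0.9311,1.9182)

0.098 0.931 1.918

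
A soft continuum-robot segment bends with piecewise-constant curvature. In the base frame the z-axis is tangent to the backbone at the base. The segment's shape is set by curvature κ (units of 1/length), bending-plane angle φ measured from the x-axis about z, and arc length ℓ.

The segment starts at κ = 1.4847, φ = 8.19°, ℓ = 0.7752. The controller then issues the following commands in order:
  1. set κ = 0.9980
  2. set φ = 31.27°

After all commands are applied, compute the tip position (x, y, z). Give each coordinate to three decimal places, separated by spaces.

initial: κ=1.4847, φ=8.19°, ℓ=0.7752
cmd 1: set κ=0.9980 → (κ,φ,ℓ)=(0.9980,8.19°,0.7752) → tip=(0.2823,0.0406,0.7002)
cmd 2: set φ=31.27° → (κ,φ,ℓ)=(0.9980,31.27°,0.7752) → tip=(0.2438,0.1480,0.7002)

0.244 0.148 0.700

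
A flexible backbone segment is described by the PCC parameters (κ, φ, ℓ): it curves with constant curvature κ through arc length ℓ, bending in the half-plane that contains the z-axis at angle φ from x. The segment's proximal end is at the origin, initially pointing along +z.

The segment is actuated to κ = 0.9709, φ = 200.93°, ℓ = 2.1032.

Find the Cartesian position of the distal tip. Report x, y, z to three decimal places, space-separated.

θ = κ·ℓ = 0.9709 × 2.1032 = 2.04200 rad
ρ = (1 − cos θ)/κ = (1 − -0.45396)/0.9709 = 1.49753
z = sin θ / κ = 0.89102/0.9709 = 0.91773
x = ρ cos φ = 1.49753 × cos(200.93°) = -1.39872
y = ρ sin φ = 1.49753 × sin(200.93°) = -0.53496

-1.399 -0.535 0.918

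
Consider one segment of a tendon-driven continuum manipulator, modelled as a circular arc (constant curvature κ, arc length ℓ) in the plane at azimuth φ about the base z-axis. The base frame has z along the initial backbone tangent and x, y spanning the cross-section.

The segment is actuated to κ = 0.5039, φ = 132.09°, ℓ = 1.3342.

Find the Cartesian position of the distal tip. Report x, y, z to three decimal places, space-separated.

θ = κ·ℓ = 0.5039 × 1.3342 = 0.67230 rad
ρ = (1 − cos θ)/κ = (1 − 0.78239)/0.5039 = 0.43185
z = sin θ / κ = 0.62279/0.5039 = 1.23594
x = ρ cos φ = 0.43185 × cos(132.09°) = -0.28947
y = ρ sin φ = 0.43185 × sin(132.09°) = 0.32048

-0.289 0.320 1.236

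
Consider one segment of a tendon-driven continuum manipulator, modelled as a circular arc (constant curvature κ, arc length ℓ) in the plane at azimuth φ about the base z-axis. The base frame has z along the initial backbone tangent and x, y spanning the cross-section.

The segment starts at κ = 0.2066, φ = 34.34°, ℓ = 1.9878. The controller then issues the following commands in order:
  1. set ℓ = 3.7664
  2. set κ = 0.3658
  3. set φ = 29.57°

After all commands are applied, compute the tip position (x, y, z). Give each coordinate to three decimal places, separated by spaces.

initial: κ=0.2066, φ=34.34°, ℓ=1.9878
cmd 1: set ℓ=3.7664 → (κ,φ,ℓ)=(0.2066,34.34°,3.7664) → tip=(1.1501,0.7858,3.3977)
cmd 2: set κ=0.3658 → (κ,φ,ℓ)=(0.3658,34.34°,3.7664) → tip=(1.8242,1.2463,2.6830)
cmd 3: set φ=29.57° → (κ,φ,ℓ)=(0.3658,29.57°,3.7664) → tip=(1.9215,1.0902,2.6830)

1.922 1.090 2.683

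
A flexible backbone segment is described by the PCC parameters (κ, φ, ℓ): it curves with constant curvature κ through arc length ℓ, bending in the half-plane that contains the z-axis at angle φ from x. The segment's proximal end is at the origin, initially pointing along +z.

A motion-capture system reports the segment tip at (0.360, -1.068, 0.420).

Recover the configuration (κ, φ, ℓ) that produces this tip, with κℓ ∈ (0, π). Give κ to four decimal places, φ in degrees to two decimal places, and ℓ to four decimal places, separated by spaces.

ρ = √(x²+y²) = √(0.360² + -1.068²) = 1.12704
φ = atan2(y, x) mod 360° = atan2(-1.068, 0.360) = 288.6279°
|p|² = ρ² + z² = 1.12704² + 0.420² = 1.44662
κ = 2ρ / |p|² = 2×1.12704 / 1.44662 = 1.55817
θ = 2·atan2(ρ, z) = 2·atan2(1.12704, 0.420) = 2.42816 rad
ℓ = θ/κ = 2.42816/1.55817 = 1.55834

1.5582 288.63 1.5583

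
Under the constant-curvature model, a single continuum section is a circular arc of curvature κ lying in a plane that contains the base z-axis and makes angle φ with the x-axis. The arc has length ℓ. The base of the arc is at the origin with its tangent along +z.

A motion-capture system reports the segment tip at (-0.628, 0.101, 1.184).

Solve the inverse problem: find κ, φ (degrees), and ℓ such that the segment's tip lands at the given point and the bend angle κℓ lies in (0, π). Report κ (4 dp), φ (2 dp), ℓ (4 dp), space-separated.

ρ = √(x²+y²) = √(-0.628² + 0.101²) = 0.63607
φ = atan2(y, x) mod 360° = atan2(0.101, -0.628) = 170.8635°
|p|² = ρ² + z² = 0.63607² + 1.184² = 1.80644
κ = 2ρ / |p|² = 2×0.63607 / 1.80644 = 0.70422
θ = 2·atan2(ρ, z) = 2·atan2(0.63607, 1.184) = 0.98596 rad
ℓ = θ/κ = 0.98596/0.70422 = 1.40006

0.7042 170.86 1.4001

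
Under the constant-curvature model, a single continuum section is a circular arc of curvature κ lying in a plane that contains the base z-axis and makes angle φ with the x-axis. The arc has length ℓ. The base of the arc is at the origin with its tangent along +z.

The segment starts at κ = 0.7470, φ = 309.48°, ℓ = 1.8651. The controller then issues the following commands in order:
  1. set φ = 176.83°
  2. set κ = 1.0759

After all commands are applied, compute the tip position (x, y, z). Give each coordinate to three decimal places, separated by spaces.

-1.320 0.073 0.843

initial: κ=0.7470, φ=309.48°, ℓ=1.8651
cmd 1: set φ=176.83° → (κ,φ,ℓ)=(0.7470,176.83°,1.8651) → tip=(-1.1005,0.0610,1.3176)
cmd 2: set κ=1.0759 → (κ,φ,ℓ)=(1.0759,176.83°,1.8651) → tip=(-1.3198,0.0731,0.8426)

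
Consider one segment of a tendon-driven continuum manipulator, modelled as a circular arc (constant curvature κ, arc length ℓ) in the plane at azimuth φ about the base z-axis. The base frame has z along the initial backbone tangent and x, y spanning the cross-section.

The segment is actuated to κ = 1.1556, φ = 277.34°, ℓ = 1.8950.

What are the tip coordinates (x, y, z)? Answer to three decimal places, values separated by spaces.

θ = κ·ℓ = 1.1556 × 1.8950 = 2.18986 rad
ρ = (1 − cos θ)/κ = (1 − -0.58027)/1.1556 = 1.36749
z = sin θ / κ = 0.81442/1.1556 = 0.70476
x = ρ cos φ = 1.36749 × cos(277.34°) = 0.17471
y = ρ sin φ = 1.36749 × sin(277.34°) = -1.35629

0.175 -1.356 0.705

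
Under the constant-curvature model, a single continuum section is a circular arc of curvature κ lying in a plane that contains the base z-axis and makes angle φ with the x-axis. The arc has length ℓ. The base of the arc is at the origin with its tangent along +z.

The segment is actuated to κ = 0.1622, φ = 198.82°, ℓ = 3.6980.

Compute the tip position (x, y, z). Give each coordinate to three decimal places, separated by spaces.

θ = κ·ℓ = 0.1622 × 3.6980 = 0.59982 rad
ρ = (1 − cos θ)/κ = (1 − 0.82544)/0.1622 = 1.07620
z = sin θ / κ = 0.56449/0.1622 = 3.48021
x = ρ cos φ = 1.07620 × cos(198.82°) = -1.01867
y = ρ sin φ = 1.07620 × sin(198.82°) = -0.34718

-1.019 -0.347 3.480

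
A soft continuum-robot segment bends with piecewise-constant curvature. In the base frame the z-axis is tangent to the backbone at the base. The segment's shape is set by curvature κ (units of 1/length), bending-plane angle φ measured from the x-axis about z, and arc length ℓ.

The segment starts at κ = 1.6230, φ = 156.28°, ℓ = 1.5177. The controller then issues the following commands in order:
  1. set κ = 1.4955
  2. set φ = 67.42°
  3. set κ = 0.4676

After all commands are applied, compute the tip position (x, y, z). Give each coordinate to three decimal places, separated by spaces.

0.198 0.477 1.393

initial: κ=1.6230, φ=156.28°, ℓ=1.5177
cmd 1: set κ=1.4955 → (κ,φ,ℓ)=(1.4955,156.28°,1.5177) → tip=(-1.0061,0.4420,0.5119)
cmd 2: set φ=67.42° → (κ,φ,ℓ)=(1.4955,67.42°,1.5177) → tip=(0.4219,1.0147,0.5119)
cmd 3: set κ=0.4676 → (κ,φ,ℓ)=(0.4676,67.42°,1.5177) → tip=(0.1982,0.4767,1.3935)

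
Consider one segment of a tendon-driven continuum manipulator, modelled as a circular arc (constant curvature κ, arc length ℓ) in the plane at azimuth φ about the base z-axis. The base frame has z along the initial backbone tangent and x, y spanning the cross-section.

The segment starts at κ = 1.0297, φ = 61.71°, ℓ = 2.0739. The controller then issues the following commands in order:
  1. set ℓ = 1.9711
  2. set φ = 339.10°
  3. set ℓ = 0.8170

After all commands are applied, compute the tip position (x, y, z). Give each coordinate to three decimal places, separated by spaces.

0.303 -0.116 0.724

initial: κ=1.0297, φ=61.71°, ℓ=2.0739
cmd 1: set ℓ=1.9711 → (κ,φ,ℓ)=(1.0297,61.71°,1.9711) → tip=(0.6641,1.2339,0.8707)
cmd 2: set φ=339.10° → (κ,φ,ℓ)=(1.0297,339.10°,1.9711) → tip=(1.3091,-0.4999,0.8707)
cmd 3: set ℓ=0.8170 → (κ,φ,ℓ)=(1.0297,339.10°,0.8170) → tip=(0.3026,-0.1155,0.7240)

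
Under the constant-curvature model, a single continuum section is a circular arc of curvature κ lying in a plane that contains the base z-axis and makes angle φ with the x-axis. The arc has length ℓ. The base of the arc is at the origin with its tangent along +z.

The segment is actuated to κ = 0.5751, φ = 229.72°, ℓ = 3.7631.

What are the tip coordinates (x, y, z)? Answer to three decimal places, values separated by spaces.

θ = κ·ℓ = 0.5751 × 3.7631 = 2.16416 rad
ρ = (1 − cos θ)/κ = (1 − -0.55915)/0.5751 = 2.71110
z = sin θ / κ = 0.82907/0.5751 = 1.44160
x = ρ cos φ = 2.71110 × cos(229.72°) = -1.75279
y = ρ sin φ = 2.71110 × sin(229.72°) = -2.06828

-1.753 -2.068 1.442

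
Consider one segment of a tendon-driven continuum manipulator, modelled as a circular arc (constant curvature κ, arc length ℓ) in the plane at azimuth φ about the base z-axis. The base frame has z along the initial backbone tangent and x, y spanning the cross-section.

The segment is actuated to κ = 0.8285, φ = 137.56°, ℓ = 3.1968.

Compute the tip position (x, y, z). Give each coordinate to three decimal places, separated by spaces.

-1.675 1.532 0.571

θ = κ·ℓ = 0.8285 × 3.1968 = 2.64855 rad
ρ = (1 − cos θ)/κ = (1 − -0.88090)/0.8285 = 2.27024
z = sin θ / κ = 0.47331/0.8285 = 0.57128
x = ρ cos φ = 2.27024 × cos(137.56°) = -1.67540
y = ρ sin φ = 2.27024 × sin(137.56°) = 1.53200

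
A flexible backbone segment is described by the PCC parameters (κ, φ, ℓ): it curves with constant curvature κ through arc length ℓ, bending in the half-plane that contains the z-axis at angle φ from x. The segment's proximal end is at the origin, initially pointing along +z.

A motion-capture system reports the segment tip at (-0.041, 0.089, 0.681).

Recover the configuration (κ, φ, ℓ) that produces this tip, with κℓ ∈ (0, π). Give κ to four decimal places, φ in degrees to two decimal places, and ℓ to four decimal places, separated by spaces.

ρ = √(x²+y²) = √(-0.041² + 0.089²) = 0.09799
φ = atan2(y, x) mod 360° = atan2(0.089, -0.041) = 114.7343°
|p|² = ρ² + z² = 0.09799² + 0.681² = 0.47336
κ = 2ρ / |p|² = 2×0.09799 / 0.47336 = 0.41402
θ = 2·atan2(ρ, z) = 2·atan2(0.09799, 0.681) = 0.28582 rad
ℓ = θ/κ = 0.28582/0.41402 = 0.69036

0.4140 114.73 0.6904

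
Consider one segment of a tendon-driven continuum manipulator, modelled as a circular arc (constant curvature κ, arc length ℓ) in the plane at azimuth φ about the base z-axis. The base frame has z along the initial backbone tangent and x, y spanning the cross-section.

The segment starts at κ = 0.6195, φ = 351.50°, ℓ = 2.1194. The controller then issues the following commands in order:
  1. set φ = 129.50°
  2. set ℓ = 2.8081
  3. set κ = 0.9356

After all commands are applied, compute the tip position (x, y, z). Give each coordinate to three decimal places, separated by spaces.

-1.272 1.543 0.526

initial: κ=0.6195, φ=351.50°, ℓ=2.1194
cmd 1: set φ=129.50° → (κ,φ,ℓ)=(0.6195,129.50°,2.1194) → tip=(-0.7650,0.9280,1.5608)
cmd 2: set ℓ=2.8081 → (κ,φ,ℓ)=(0.6195,129.50°,2.8081) → tip=(-1.1993,1.4548,1.5913)
cmd 3: set κ=0.9356 → (κ,φ,ℓ)=(0.9356,129.50°,2.8081) → tip=(-1.2718,1.5428,0.5258)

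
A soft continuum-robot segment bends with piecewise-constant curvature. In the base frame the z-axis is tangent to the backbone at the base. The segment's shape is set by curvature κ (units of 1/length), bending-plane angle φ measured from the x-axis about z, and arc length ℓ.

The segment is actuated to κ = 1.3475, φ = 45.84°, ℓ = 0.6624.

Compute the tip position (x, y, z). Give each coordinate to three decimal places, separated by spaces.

0.193 0.198 0.578

θ = κ·ℓ = 1.3475 × 0.6624 = 0.89258 rad
ρ = (1 − cos θ)/κ = (1 − 0.62740)/1.3475 = 0.27651
z = sin θ / κ = 0.77870/1.3475 = 0.57788
x = ρ cos φ = 0.27651 × cos(45.84°) = 0.19264
y = ρ sin φ = 0.27651 × sin(45.84°) = 0.19837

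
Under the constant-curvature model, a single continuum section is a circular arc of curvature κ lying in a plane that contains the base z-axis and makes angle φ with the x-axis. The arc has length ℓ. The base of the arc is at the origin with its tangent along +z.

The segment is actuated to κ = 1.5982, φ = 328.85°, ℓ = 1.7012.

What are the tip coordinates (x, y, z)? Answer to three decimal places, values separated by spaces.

1.024 -0.619 0.257

θ = κ·ℓ = 1.5982 × 1.7012 = 2.71886 rad
ρ = (1 − cos θ)/κ = (1 − -0.91197)/1.5982 = 1.19633
z = sin θ / κ = 0.41026/1.5982 = 0.25670
x = ρ cos φ = 1.19633 × cos(328.85°) = 1.02384
y = ρ sin φ = 1.19633 × sin(328.85°) = -0.61884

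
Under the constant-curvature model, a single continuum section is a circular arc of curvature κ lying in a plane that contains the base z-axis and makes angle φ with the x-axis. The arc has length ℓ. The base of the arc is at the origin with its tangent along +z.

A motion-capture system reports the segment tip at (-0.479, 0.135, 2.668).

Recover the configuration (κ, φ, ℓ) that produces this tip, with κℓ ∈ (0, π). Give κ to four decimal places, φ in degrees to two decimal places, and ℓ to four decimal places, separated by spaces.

0.1351 164.26 2.7295

ρ = √(x²+y²) = √(-0.479² + 0.135²) = 0.49766
φ = atan2(y, x) mod 360° = atan2(0.135, -0.479) = 164.2602°
|p|² = ρ² + z² = 0.49766² + 2.668² = 7.36589
κ = 2ρ / |p|² = 2×0.49766 / 7.36589 = 0.13513
θ = 2·atan2(ρ, z) = 2·atan2(0.49766, 2.668) = 0.36882 rad
ℓ = θ/κ = 0.36882/0.13513 = 2.72946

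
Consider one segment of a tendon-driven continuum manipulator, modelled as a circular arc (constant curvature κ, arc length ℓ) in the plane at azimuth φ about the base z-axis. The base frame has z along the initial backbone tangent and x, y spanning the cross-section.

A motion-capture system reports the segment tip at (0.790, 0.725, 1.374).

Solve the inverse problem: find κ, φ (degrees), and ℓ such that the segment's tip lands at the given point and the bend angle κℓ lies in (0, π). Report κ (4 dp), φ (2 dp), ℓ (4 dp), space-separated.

ρ = √(x²+y²) = √(0.790² + 0.725²) = 1.07225
φ = atan2(y, x) mod 360° = atan2(0.725, 0.790) = 42.5433°
|p|² = ρ² + z² = 1.07225² + 1.374² = 3.03760
κ = 2ρ / |p|² = 2×1.07225 / 3.03760 = 0.70599
θ = 2·atan2(ρ, z) = 2·atan2(1.07225, 1.374) = 1.32533 rad
ℓ = θ/κ = 1.32533/0.70599 = 1.87728

0.7060 42.54 1.8773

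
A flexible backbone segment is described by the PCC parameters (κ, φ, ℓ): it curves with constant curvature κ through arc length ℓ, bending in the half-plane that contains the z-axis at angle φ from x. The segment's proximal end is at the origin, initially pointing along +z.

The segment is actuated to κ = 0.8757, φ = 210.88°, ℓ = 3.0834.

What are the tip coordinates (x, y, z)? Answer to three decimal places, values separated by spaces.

θ = κ·ℓ = 0.8757 × 3.0834 = 2.70013 rad
ρ = (1 − cos θ)/κ = (1 − -0.90413)/0.8757 = 2.17441
z = sin θ / κ = 0.42726/0.8757 = 0.48791
x = ρ cos φ = 2.17441 × cos(210.88°) = -1.86617
y = ρ sin φ = 2.17441 × sin(210.88°) = -1.11600

-1.866 -1.116 0.488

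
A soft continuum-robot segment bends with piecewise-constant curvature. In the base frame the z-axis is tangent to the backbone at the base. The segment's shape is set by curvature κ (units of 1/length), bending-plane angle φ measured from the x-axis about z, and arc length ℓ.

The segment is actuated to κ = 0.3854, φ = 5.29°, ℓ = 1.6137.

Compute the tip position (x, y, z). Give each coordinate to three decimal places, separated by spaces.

θ = κ·ℓ = 0.3854 × 1.6137 = 0.62192 rad
ρ = (1 − cos θ)/κ = (1 − 0.81276)/0.3854 = 0.48583
z = sin θ / κ = 0.58260/0.3854 = 1.51167
x = ρ cos φ = 0.48583 × cos(5.29°) = 0.48376
y = ρ sin φ = 0.48583 × sin(5.29°) = 0.04479

0.484 0.045 1.512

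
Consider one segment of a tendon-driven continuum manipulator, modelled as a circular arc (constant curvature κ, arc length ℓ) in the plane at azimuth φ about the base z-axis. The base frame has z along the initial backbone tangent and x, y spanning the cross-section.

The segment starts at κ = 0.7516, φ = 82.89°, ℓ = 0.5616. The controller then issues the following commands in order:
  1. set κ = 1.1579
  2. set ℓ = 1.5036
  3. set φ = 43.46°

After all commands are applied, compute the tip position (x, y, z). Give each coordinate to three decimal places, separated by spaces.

initial: κ=0.7516, φ=82.89°, ℓ=0.5616
cmd 1: set κ=1.1579 → (κ,φ,ℓ)=(1.1579,82.89°,0.5616) → tip=(0.0218,0.1749,0.5228)
cmd 2: set ℓ=1.5036 → (κ,φ,ℓ)=(1.1579,82.89°,1.5036) → tip=(0.1250,1.0022,0.8512)
cmd 3: set φ=43.46° → (κ,φ,ℓ)=(1.1579,43.46°,1.5036) → tip=(0.7331,0.6947,0.8512)

0.733 0.695 0.851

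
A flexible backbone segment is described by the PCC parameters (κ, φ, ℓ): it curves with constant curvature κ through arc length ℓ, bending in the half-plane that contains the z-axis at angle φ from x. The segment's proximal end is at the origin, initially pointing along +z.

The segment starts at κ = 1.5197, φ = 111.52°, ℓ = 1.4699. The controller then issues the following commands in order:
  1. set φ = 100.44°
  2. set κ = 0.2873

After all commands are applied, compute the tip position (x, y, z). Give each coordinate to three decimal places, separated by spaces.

-0.055 0.301 1.427

initial: κ=1.5197, φ=111.52°, ℓ=1.4699
cmd 1: set φ=100.44° → (κ,φ,ℓ)=(1.5197,100.44°,1.4699) → tip=(-0.1926,1.0454,0.5186)
cmd 2: set κ=0.2873 → (κ,φ,ℓ)=(0.2873,100.44°,1.4699) → tip=(-0.0554,0.3007,1.4266)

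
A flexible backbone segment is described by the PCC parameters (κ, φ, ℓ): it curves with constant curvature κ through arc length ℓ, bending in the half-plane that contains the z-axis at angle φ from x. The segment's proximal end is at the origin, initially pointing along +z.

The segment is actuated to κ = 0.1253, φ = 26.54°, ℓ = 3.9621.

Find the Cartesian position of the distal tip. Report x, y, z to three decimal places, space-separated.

θ = κ·ℓ = 0.1253 × 3.9621 = 0.49645 rad
ρ = (1 − cos θ)/κ = (1 − 0.87928)/0.1253 = 0.96346
z = sin θ / κ = 0.47631/0.1253 = 3.80134
x = ρ cos φ = 0.96346 × cos(26.54°) = 0.86193
y = ρ sin φ = 0.96346 × sin(26.54°) = 0.43050

0.862 0.430 3.801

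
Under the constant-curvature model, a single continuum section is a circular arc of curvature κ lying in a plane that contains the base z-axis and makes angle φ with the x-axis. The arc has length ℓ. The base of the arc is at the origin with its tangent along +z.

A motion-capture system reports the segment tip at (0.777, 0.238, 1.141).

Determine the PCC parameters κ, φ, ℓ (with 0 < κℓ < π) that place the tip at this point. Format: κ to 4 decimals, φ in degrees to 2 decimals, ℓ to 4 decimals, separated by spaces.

0.8283 17.03 1.4944

ρ = √(x²+y²) = √(0.777² + 0.238²) = 0.81263
φ = atan2(y, x) mod 360° = atan2(0.238, 0.777) = 17.0302°
|p|² = ρ² + z² = 0.81263² + 1.141² = 1.96225
κ = 2ρ / |p|² = 2×0.81263 / 1.96225 = 0.82827
θ = 2·atan2(ρ, z) = 2·atan2(0.81263, 1.141) = 1.23775 rad
ℓ = θ/κ = 1.23775/0.82827 = 1.49439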